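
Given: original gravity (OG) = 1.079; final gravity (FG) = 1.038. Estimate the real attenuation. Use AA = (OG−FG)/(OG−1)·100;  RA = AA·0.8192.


AA = (1.079 − 1.038)/(1.079 − 1)·100 = 51.8987
RA = 51.8987·0.8192

42.5154 %


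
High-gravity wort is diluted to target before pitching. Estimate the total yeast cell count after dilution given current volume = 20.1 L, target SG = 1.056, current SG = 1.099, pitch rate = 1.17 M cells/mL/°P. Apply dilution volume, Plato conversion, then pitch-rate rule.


V_w = V·((SG_c−1)/(SG_t−1)−1);  °P = 259 − 259/SG_t;  cells = rate·(V+V_w)·°P
V_w = 20.1·((1.099−1)/(1.056−1)−1) = 15.4339
V_final = 20.1 + 15.4339 = 35.5339
°P = 259 − 259/1.056 = 13.7348
cells = 1.17·35.5339·13.7348

571.0222 billion cells


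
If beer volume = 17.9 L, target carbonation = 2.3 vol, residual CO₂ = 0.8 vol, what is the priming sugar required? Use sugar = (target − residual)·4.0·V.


sugar = (2.3 − 0.8)·4.0·17.9

107.4000 g


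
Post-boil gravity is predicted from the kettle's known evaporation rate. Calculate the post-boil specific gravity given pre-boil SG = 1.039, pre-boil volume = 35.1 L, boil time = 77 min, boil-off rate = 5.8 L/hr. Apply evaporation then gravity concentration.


V_post = V_pre − rate·(t/60);  SG_post = 1 + (SG_pre−1)·V_pre/V_post
V_post = 35.1 − 5.8·(77/60) = 27.6567
SG_post = 1 + (1.039 − 1)·35.1/27.6567

1.0495


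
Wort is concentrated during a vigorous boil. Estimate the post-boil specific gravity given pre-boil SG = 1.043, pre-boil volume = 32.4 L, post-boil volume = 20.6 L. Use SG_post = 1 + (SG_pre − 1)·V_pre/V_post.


pts_pre = (1.043 − 1)·1000 = 43.0000
pts_post = 43.0000·32.4/20.6 = 67.6311
SG_post = 1 + 67.6311/1000

1.0676


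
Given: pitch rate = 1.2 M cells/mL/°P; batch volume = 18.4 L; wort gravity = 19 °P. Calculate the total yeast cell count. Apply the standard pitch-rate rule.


cells (billions) = rate · V_L · °P
cells = 1.2 · 18.4 · 19

419.5200 billion cells


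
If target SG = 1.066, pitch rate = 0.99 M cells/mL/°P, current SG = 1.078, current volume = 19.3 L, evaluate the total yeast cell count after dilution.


V_w = V·((SG_c−1)/(SG_t−1)−1);  °P = 259 − 259/SG_t;  cells = rate·(V+V_w)·°P
V_w = 19.3·((1.078−1)/(1.066−1)−1) = 3.5091
V_final = 19.3 + 3.5091 = 22.8091
°P = 259 − 259/1.066 = 16.0356
cells = 0.99·22.8091·16.0356

362.1010 billion cells


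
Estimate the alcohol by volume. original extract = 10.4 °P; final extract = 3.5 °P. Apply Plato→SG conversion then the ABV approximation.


SG = 259/(259 − P);  ABV = (OG − FG)·131.25
OG = 259/(259 − 10.4) = 1.0418
FG = 259/(259 − 3.5) = 1.0137
ABV = (1.0418 − 1.0137)·131.25

3.6928 % ABV


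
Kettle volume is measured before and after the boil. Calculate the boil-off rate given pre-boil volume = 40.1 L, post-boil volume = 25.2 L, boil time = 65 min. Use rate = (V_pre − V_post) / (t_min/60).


rate = (40.1 − 25.2) / (65/60)

13.7538 L/hr


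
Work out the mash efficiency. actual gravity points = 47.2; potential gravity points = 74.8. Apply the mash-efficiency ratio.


efficiency = actual / potential × 100
efficiency = 47.2 / 74.8 × 100

63.1016 %


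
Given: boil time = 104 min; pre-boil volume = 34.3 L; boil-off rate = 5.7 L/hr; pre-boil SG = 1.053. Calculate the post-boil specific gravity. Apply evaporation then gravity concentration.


V_post = V_pre − rate·(t/60);  SG_post = 1 + (SG_pre−1)·V_pre/V_post
V_post = 34.3 − 5.7·(104/60) = 24.4200
SG_post = 1 + (1.053 − 1)·34.3/24.4200

1.0744


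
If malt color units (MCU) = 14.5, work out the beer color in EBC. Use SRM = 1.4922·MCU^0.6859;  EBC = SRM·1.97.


SRM = 1.4922·14.5^0.6859 = 9.3413
EBC = 9.3413·1.97

18.4024 EBC


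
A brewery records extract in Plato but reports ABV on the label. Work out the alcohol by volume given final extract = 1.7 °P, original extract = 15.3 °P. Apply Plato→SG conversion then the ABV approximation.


SG = 259/(259 − P);  ABV = (OG − FG)·131.25
OG = 259/(259 − 15.3) = 1.0628
FG = 259/(259 − 1.7) = 1.0066
ABV = (1.0628 − 1.0066)·131.25

7.3730 % ABV


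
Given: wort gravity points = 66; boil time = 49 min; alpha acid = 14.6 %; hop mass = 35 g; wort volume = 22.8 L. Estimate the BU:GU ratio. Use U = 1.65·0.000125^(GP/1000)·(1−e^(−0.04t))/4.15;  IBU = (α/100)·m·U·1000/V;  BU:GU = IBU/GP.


U = 1.65·0.000125^(66/1000)·(1−e^(−0.04·49))/4.15 = 0.1888
IBU = (14.6/100)·35·0.1888·1000/22.8 = 42.3041
BU:GU = 42.3041/66

0.6410


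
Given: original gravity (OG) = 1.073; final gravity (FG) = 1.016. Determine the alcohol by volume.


ABV = (OG − FG) · 131.25
ABV = (1.073 − 1.016) · 131.25

7.4812 % ABV


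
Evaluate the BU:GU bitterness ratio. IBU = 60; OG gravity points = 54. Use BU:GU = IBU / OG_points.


BU:GU = 60 / 54

1.1111


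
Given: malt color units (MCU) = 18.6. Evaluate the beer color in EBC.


SRM = 1.4922·MCU^0.6859;  EBC = SRM·1.97
SRM = 1.4922·18.6^0.6859 = 11.0812
EBC = 11.0812·1.97

21.8299 EBC


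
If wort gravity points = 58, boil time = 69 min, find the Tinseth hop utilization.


U = 1.65·0.000125^(GP/1000) · (1 − e^(−0.04·t))/4.15
bigness = 1.65·0.000125^(58/1000) = 0.9797
boil_factor = (1 − e^(−0.04·69))/4.15 = 0.2257
U = 0.9797 · 0.2257

0.2211


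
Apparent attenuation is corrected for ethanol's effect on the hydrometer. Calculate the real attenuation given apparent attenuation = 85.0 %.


RA = AA · 0.8192
RA = 85.0 · 0.8192

69.6320 %


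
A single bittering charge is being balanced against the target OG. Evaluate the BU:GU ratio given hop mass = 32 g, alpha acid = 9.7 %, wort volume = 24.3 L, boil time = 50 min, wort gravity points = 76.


U = 1.65·0.000125^(GP/1000)·(1−e^(−0.04t))/4.15;  IBU = (α/100)·m·U·1000/V;  BU:GU = IBU/GP
U = 1.65·0.000125^(76/1000)·(1−e^(−0.04·50))/4.15 = 0.1736
IBU = (9.7/100)·32·0.1736·1000/24.3 = 22.1801
BU:GU = 22.1801/76

0.2918


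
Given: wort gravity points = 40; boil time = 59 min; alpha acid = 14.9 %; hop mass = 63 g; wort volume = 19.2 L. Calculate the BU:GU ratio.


U = 1.65·0.000125^(GP/1000)·(1−e^(−0.04t))/4.15;  IBU = (α/100)·m·U·1000/V;  BU:GU = IBU/GP
U = 1.65·0.000125^(40/1000)·(1−e^(−0.04·59))/4.15 = 0.2513
IBU = (14.9/100)·63·0.2513·1000/19.2 = 122.8753
BU:GU = 122.8753/40

3.0719


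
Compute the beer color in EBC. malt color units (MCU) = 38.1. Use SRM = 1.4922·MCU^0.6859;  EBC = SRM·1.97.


SRM = 1.4922·38.1^0.6859 = 18.1211
EBC = 18.1211·1.97

35.6985 EBC


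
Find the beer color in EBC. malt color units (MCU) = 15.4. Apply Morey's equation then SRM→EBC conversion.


SRM = 1.4922·MCU^0.6859;  EBC = SRM·1.97
SRM = 1.4922·15.4^0.6859 = 9.7353
EBC = 9.7353·1.97

19.1785 EBC


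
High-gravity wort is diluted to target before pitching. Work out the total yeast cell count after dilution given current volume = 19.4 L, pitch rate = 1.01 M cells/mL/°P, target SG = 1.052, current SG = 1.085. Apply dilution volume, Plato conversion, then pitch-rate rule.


V_w = V·((SG_c−1)/(SG_t−1)−1);  °P = 259 − 259/SG_t;  cells = rate·(V+V_w)·°P
V_w = 19.4·((1.085−1)/(1.052−1)−1) = 12.3115
V_final = 19.4 + 12.3115 = 31.7115
°P = 259 − 259/1.052 = 12.8023
cells = 1.01·31.7115·12.8023

410.0398 billion cells


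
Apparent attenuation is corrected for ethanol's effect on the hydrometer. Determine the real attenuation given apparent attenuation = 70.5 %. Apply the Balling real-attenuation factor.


RA = AA · 0.8192
RA = 70.5 · 0.8192

57.7536 %


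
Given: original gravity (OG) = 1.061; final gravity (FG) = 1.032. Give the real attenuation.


AA = (OG−FG)/(OG−1)·100;  RA = AA·0.8192
AA = (1.061 − 1.032)/(1.061 − 1)·100 = 47.5410
RA = 47.5410·0.8192

38.9456 %


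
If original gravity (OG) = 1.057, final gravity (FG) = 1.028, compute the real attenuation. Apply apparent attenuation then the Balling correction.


AA = (OG−FG)/(OG−1)·100;  RA = AA·0.8192
AA = (1.057 − 1.028)/(1.057 − 1)·100 = 50.8772
RA = 50.8772·0.8192

41.6786 %


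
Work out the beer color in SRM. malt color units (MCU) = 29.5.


SRM = 1.4922 · MCU^0.6859
SRM = 1.4922 · 29.5^0.6859

15.2047 SRM


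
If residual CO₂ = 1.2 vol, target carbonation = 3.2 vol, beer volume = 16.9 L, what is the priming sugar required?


sugar = (target − residual)·4.0·V
sugar = (3.2 − 1.2)·4.0·16.9

135.2000 g


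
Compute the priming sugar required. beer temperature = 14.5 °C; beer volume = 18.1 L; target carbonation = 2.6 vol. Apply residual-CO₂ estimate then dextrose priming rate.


residual = 14.695·(0.01821 + 0.09011·e^(−0.04·T));  sugar = (target − residual)·4.0·V
residual = 14.695·(0.01821 + 0.09011·e^(−0.04·14.5)) = 1.0090
sugar = (2.6 − 1.0090)·4.0·18.1

115.1888 g


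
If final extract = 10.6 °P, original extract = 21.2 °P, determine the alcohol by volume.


SG = 259/(259 − P);  ABV = (OG − FG)·131.25
OG = 259/(259 − 21.2) = 1.0892
FG = 259/(259 − 10.6) = 1.0427
ABV = (1.0892 − 1.0427)·131.25

6.1002 % ABV


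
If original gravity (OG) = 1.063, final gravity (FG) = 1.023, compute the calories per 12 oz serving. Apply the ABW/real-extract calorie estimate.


ABW = (OG−FG)·131.25·0.79/FG;  °P = 259 − 259/SG (for OG→OE and FG→AE);  RE = 0.1808·OE + 0.8192·AE;  Cal = (6.9·ABW + 4·(RE−0.1))·FG·3.55
ABW = (1.063 − 1.023)·131.25·0.79/1.023 = 4.0543
OE = 259 − 259/1.063 = 15.3500 °P
AE = 259 − 259/1.023 = 5.8231 °P
RE = 0.1808·15.3500 + 0.8192·5.8231 = 7.5455 °P
Cal = (6.9·4.0543 + 4·(7.5455−0.1))·1.023·3.55

209.7512 kcal


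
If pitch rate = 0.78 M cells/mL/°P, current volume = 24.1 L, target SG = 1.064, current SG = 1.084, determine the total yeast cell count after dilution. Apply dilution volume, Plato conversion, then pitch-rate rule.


V_w = V·((SG_c−1)/(SG_t−1)−1);  °P = 259 − 259/SG_t;  cells = rate·(V+V_w)·°P
V_w = 24.1·((1.084−1)/(1.064−1)−1) = 7.5312
V_final = 24.1 + 7.5312 = 31.6313
°P = 259 − 259/1.064 = 15.5789
cells = 0.78·31.6313·15.5789

384.3696 billion cells


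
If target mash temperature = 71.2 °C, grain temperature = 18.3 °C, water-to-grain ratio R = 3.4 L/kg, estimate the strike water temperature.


T_strike = (0.41/R)·(T_mash − T_grain) + T_mash
T_strike = (0.41/3.4)·(71.2 − 18.3) + 71.2

77.5791 °C


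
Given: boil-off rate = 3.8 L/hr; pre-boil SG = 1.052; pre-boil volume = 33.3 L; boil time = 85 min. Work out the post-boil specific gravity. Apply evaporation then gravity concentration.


V_post = V_pre − rate·(t/60);  SG_post = 1 + (SG_pre−1)·V_pre/V_post
V_post = 33.3 − 3.8·(85/60) = 27.9167
SG_post = 1 + (1.052 − 1)·33.3/27.9167

1.0620


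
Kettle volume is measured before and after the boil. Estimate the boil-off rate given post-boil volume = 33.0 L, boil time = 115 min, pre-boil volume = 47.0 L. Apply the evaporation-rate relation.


rate = (V_pre − V_post) / (t_min/60)
rate = (47.0 − 33.0) / (115/60)

7.3043 L/hr


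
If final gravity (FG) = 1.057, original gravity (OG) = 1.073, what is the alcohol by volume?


ABV = (OG − FG) · 131.25
ABV = (1.073 − 1.057) · 131.25

2.1000 % ABV


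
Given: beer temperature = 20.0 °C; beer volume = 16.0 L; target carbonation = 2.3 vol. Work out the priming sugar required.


residual = 14.695·(0.01821 + 0.09011·e^(−0.04·T));  sugar = (target − residual)·4.0·V
residual = 14.695·(0.01821 + 0.09011·e^(−0.04·20.0)) = 0.8626
sugar = (2.3 − 0.8626)·4.0·16.0

91.9947 g


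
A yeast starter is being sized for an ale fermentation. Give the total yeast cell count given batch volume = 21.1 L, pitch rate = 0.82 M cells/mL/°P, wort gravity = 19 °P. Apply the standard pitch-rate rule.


cells (billions) = rate · V_L · °P
cells = 0.82 · 21.1 · 19

328.7380 billion cells


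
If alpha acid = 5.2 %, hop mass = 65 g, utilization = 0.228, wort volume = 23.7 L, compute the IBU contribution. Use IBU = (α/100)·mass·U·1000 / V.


IBU = (5.2/100)·65·0.228·1000 / 23.7

32.5165 IBU


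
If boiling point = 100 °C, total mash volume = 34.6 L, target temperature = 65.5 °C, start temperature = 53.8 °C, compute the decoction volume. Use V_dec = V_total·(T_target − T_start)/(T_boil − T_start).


V_dec = 34.6·(65.5 − 53.8)/(100 − 53.8)

8.7623 L


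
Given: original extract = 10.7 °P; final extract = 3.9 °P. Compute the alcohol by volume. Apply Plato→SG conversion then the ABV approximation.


SG = 259/(259 − P);  ABV = (OG − FG)·131.25
OG = 259/(259 − 10.7) = 1.0431
FG = 259/(259 − 3.9) = 1.0153
ABV = (1.0431 − 1.0153)·131.25

3.6494 % ABV


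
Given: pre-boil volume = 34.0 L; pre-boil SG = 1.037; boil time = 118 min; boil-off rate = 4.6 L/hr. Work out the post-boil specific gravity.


V_post = V_pre − rate·(t/60);  SG_post = 1 + (SG_pre−1)·V_pre/V_post
V_post = 34.0 − 4.6·(118/60) = 24.9533
SG_post = 1 + (1.037 − 1)·34.0/24.9533

1.0504


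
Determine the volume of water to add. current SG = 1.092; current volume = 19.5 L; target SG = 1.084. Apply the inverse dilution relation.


V_water = V·((SG_curr − 1)/(SG_target − 1) − 1)
V_water = 19.5·((1.092 − 1)/(1.084 − 1) − 1)

1.8571 L


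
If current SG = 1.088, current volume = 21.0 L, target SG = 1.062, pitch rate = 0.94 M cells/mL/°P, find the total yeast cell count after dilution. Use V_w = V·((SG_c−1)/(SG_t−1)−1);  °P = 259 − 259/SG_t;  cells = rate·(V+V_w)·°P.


V_w = 21.0·((1.088−1)/(1.062−1)−1) = 8.8065
V_final = 21.0 + 8.8065 = 29.8065
°P = 259 − 259/1.062 = 15.1205
cells = 0.94·29.8065·15.1205

423.6479 billion cells


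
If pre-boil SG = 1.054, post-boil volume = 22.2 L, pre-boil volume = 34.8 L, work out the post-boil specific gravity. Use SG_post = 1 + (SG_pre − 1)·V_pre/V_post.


pts_pre = (1.054 − 1)·1000 = 54.0000
pts_post = 54.0000·34.8/22.2 = 84.6486
SG_post = 1 + 84.6486/1000

1.0846


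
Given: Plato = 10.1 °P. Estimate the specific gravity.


SG = 259/(259 − P)
SG = 259/(259 − 10.1)

1.0406


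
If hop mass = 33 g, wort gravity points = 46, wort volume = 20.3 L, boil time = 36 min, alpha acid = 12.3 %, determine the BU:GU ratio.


U = 1.65·0.000125^(GP/1000)·(1−e^(−0.04t))/4.15;  IBU = (α/100)·m·U·1000/V;  BU:GU = IBU/GP
U = 1.65·0.000125^(46/1000)·(1−e^(−0.04·36))/4.15 = 0.2007
IBU = (12.3/100)·33·0.2007·1000/20.3 = 40.1220
BU:GU = 40.1220/46

0.8722


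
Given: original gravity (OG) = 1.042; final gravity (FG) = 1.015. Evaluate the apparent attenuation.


AA = (OG − FG)/(OG − 1) · 100
AA = (1.042 − 1.015)/(1.042 − 1) · 100

64.2857 %


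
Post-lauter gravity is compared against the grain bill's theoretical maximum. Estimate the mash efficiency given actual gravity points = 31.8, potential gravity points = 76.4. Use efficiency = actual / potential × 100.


efficiency = 31.8 / 76.4 × 100

41.6230 %


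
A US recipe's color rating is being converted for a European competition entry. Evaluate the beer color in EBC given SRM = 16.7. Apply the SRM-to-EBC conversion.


EBC = SRM · 1.97
EBC = 16.7 · 1.97

32.8990 EBC


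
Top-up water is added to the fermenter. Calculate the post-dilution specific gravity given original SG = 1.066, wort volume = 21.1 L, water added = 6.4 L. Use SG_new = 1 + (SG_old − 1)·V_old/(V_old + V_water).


pts = (1.066 − 1)·1000·21.1/(21.1 + 6.4) = 50.6400
SG_new = 1 + 50.6400/1000

1.0506


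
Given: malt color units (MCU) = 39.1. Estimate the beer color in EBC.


SRM = 1.4922·MCU^0.6859;  EBC = SRM·1.97
SRM = 1.4922·39.1^0.6859 = 18.4460
EBC = 18.4460·1.97

36.3385 EBC


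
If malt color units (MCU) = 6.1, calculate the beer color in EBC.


SRM = 1.4922·MCU^0.6859;  EBC = SRM·1.97
SRM = 1.4922·6.1^0.6859 = 5.1580
EBC = 5.1580·1.97

10.1613 EBC


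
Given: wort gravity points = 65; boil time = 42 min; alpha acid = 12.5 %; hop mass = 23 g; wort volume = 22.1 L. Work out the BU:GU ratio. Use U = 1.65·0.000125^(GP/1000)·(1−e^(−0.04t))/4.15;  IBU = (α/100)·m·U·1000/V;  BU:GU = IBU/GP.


U = 1.65·0.000125^(65/1000)·(1−e^(−0.04·42))/4.15 = 0.1804
IBU = (12.5/100)·23·0.1804·1000/22.1 = 23.4642
BU:GU = 23.4642/65

0.3610


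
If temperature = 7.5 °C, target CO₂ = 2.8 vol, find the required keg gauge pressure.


psi = vols/(0.01821 + 0.09011·e^(−0.04·T)) − 14.695
psi = 2.8/(0.01821 + 0.09011·e^(−0.04·7.5)) − 14.695

18.2597 psi


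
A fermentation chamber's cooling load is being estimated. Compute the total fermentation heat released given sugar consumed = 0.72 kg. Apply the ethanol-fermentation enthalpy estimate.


Q = m_sugar · 590 kJ/kg
Q = 0.72 · 590

424.8000 kJ


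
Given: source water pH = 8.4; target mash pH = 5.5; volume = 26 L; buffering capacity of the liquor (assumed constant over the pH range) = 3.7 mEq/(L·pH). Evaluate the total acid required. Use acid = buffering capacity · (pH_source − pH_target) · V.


acid = 3.7 · (8.4 − 5.5) · 26

278.9800 mEq


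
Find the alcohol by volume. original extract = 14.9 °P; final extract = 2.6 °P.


SG = 259/(259 − P);  ABV = (OG − FG)·131.25
OG = 259/(259 − 14.9) = 1.0610
FG = 259/(259 − 2.6) = 1.0101
ABV = (1.0610 − 1.0101)·131.25

6.6806 % ABV


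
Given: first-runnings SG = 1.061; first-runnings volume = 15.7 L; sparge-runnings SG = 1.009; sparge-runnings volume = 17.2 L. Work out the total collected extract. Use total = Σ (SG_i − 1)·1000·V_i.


first = (1.061 − 1)·1000·15.7 = 957.7000
sparge = (1.009 − 1)·1000·17.2 = 154.8000
total = 957.7000 + 154.8000

1112.5000 gravity·L


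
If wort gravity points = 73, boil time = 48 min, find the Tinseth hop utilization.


U = 1.65·0.000125^(GP/1000) · (1 − e^(−0.04·t))/4.15
bigness = 1.65·0.000125^(73/1000) = 0.8562
boil_factor = (1 − e^(−0.04·48))/4.15 = 0.2056
U = 0.8562 · 0.2056

0.1761


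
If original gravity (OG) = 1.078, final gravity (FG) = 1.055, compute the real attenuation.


AA = (OG−FG)/(OG−1)·100;  RA = AA·0.8192
AA = (1.078 − 1.055)/(1.078 − 1)·100 = 29.4872
RA = 29.4872·0.8192

24.1559 %


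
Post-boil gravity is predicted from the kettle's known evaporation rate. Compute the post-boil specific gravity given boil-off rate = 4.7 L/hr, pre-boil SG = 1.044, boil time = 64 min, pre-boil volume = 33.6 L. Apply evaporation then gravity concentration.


V_post = V_pre − rate·(t/60);  SG_post = 1 + (SG_pre−1)·V_pre/V_post
V_post = 33.6 − 4.7·(64/60) = 28.5867
SG_post = 1 + (1.044 − 1)·33.6/28.5867

1.0517


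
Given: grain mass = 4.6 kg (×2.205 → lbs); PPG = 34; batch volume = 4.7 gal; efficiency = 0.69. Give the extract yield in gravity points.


points = lbs × PPG × eff / vol
lbs = 4.6 × 2.205 = 10.1430
points = 10.1430 × 34 × 0.69 / 4.7

50.6287 points


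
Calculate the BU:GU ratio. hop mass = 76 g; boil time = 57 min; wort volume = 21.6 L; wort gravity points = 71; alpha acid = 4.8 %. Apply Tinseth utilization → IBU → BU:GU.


U = 1.65·0.000125^(GP/1000)·(1−e^(−0.04t))/4.15;  IBU = (α/100)·m·U·1000/V;  BU:GU = IBU/GP
U = 1.65·0.000125^(71/1000)·(1−e^(−0.04·57))/4.15 = 0.1886
IBU = (4.8/100)·76·0.1886·1000/21.6 = 31.8461
BU:GU = 31.8461/71

0.4485


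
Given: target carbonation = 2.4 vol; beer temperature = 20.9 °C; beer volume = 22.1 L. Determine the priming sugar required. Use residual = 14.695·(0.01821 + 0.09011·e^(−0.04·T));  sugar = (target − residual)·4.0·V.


residual = 14.695·(0.01821 + 0.09011·e^(−0.04·20.9)) = 0.8415
sugar = (2.4 − 0.8415)·4.0·22.1

137.7675 g


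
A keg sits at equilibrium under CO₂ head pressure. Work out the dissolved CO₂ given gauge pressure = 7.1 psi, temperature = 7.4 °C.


vols = (P + 14.695)·(0.01821 + 0.09011·e^(−0.04·T))
vols = (7.1 + 14.695)·(0.01821 + 0.09011·e^(−0.04·7.4))

1.8576 volumes


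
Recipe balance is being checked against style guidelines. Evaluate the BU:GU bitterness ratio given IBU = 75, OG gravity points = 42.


BU:GU = IBU / OG_points
BU:GU = 75 / 42

1.7857


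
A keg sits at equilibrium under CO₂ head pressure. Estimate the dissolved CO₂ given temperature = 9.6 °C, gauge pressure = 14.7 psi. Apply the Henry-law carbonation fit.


vols = (P + 14.695)·(0.01821 + 0.09011·e^(−0.04·T))
vols = (14.7 + 14.695)·(0.01821 + 0.09011·e^(−0.04·9.6))

2.3395 volumes


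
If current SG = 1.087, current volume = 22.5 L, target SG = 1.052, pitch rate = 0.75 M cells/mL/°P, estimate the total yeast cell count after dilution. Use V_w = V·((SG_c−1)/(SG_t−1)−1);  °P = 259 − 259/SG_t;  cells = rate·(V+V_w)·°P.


V_w = 22.5·((1.087−1)/(1.052−1)−1) = 15.1442
V_final = 22.5 + 15.1442 = 37.6442
°P = 259 − 259/1.052 = 12.8023
cells = 0.75·37.6442·12.8023

361.4490 billion cells


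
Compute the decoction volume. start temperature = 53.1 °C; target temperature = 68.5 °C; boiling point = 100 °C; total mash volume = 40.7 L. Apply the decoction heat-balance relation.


V_dec = V_total·(T_target − T_start)/(T_boil − T_start)
V_dec = 40.7·(68.5 − 53.1)/(100 − 53.1)

13.3642 L


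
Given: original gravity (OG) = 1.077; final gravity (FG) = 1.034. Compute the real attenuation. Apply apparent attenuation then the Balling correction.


AA = (OG−FG)/(OG−1)·100;  RA = AA·0.8192
AA = (1.077 − 1.034)/(1.077 − 1)·100 = 55.8442
RA = 55.8442·0.8192

45.7475 %


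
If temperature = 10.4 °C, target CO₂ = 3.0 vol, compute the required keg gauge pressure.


psi = vols/(0.01821 + 0.09011·e^(−0.04·T)) − 14.695
psi = 3.0/(0.01821 + 0.09011·e^(−0.04·10.4)) − 14.695

23.9380 psi


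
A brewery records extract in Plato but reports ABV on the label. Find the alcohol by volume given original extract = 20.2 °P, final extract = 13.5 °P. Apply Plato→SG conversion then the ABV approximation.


SG = 259/(259 − P);  ABV = (OG − FG)·131.25
OG = 259/(259 − 20.2) = 1.0846
FG = 259/(259 − 13.5) = 1.0550
ABV = (1.0846 − 1.0550)·131.25

3.8850 % ABV


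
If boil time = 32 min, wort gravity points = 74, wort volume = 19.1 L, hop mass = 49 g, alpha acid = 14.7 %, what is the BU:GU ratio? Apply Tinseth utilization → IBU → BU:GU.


U = 1.65·0.000125^(GP/1000)·(1−e^(−0.04t))/4.15;  IBU = (α/100)·m·U·1000/V;  BU:GU = IBU/GP
U = 1.65·0.000125^(74/1000)·(1−e^(−0.04·32))/4.15 = 0.1476
IBU = (14.7/100)·49·0.1476·1000/19.1 = 55.6675
BU:GU = 55.6675/74

0.7523


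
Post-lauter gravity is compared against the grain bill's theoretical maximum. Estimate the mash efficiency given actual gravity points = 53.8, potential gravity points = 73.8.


efficiency = actual / potential × 100
efficiency = 53.8 / 73.8 × 100

72.8997 %


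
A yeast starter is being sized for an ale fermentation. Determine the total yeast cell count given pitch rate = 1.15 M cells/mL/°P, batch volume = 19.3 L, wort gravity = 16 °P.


cells (billions) = rate · V_L · °P
cells = 1.15 · 19.3 · 16

355.1200 billion cells


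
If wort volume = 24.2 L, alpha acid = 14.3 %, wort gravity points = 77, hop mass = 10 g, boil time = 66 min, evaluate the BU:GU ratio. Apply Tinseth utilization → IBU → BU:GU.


U = 1.65·0.000125^(GP/1000)·(1−e^(−0.04t))/4.15;  IBU = (α/100)·m·U·1000/V;  BU:GU = IBU/GP
U = 1.65·0.000125^(77/1000)·(1−e^(−0.04·66))/4.15 = 0.1848
IBU = (14.3/100)·10·0.1848·1000/24.2 = 10.9211
BU:GU = 10.9211/77

0.1418


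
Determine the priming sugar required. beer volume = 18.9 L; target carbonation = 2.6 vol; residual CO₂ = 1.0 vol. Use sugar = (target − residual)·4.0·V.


sugar = (2.6 − 1.0)·4.0·18.9

120.9600 g


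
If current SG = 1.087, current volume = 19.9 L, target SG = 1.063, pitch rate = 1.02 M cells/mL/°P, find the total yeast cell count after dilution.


V_w = V·((SG_c−1)/(SG_t−1)−1);  °P = 259 − 259/SG_t;  cells = rate·(V+V_w)·°P
V_w = 19.9·((1.087−1)/(1.063−1)−1) = 7.5810
V_final = 19.9 + 7.5810 = 27.4810
°P = 259 − 259/1.063 = 15.3500
cells = 1.02·27.4810·15.3500

430.2680 billion cells


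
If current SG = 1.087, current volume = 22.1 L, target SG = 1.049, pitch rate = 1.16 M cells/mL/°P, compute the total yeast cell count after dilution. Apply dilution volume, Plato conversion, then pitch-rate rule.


V_w = V·((SG_c−1)/(SG_t−1)−1);  °P = 259 − 259/SG_t;  cells = rate·(V+V_w)·°P
V_w = 22.1·((1.087−1)/(1.049−1)−1) = 17.1388
V_final = 22.1 + 17.1388 = 39.2388
°P = 259 − 259/1.049 = 12.0982
cells = 1.16·39.2388·12.0982

550.6730 billion cells


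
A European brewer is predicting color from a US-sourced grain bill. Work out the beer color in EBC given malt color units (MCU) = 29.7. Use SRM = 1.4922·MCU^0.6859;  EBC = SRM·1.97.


SRM = 1.4922·29.7^0.6859 = 15.2753
EBC = 15.2753·1.97

30.0924 EBC


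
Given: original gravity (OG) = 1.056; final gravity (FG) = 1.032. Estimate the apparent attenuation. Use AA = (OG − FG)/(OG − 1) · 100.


AA = (1.056 − 1.032)/(1.056 − 1) · 100

42.8571 %


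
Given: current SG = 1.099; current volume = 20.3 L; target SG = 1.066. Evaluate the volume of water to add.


V_water = V·((SG_curr − 1)/(SG_target − 1) − 1)
V_water = 20.3·((1.099 − 1)/(1.066 − 1) − 1)

10.1500 L


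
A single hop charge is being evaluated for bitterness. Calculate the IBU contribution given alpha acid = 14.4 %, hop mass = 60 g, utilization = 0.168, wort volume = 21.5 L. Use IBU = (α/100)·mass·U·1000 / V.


IBU = (14.4/100)·60·0.168·1000 / 21.5

67.5126 IBU


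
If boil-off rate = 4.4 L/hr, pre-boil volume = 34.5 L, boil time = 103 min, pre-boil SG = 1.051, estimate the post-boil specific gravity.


V_post = V_pre − rate·(t/60);  SG_post = 1 + (SG_pre−1)·V_pre/V_post
V_post = 34.5 − 4.4·(103/60) = 26.9467
SG_post = 1 + (1.051 − 1)·34.5/26.9467

1.0653


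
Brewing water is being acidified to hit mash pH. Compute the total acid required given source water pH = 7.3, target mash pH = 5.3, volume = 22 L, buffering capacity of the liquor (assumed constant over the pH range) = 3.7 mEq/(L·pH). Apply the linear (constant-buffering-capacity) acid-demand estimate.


acid = buffering capacity · (pH_source − pH_target) · V
acid = 3.7 · (7.3 − 5.3) · 22

162.8000 mEq


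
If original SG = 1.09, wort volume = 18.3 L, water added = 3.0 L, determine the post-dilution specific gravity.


SG_new = 1 + (SG_old − 1)·V_old/(V_old + V_water)
pts = (1.09 − 1)·1000·18.3/(18.3 + 3.0) = 77.3239
SG_new = 1 + 77.3239/1000

1.0773


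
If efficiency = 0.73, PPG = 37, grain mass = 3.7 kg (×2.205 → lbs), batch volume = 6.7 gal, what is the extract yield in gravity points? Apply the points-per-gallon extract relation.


points = lbs × PPG × eff / vol
lbs = 3.7 × 2.205 = 8.1585
points = 8.1585 × 37 × 0.73 / 6.7

32.8897 points


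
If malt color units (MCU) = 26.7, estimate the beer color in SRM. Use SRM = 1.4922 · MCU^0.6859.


SRM = 1.4922 · 26.7^0.6859

14.1994 SRM


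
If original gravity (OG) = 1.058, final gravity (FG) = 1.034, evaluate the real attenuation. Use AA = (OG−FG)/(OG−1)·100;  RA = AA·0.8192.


AA = (1.058 − 1.034)/(1.058 − 1)·100 = 41.3793
RA = 41.3793·0.8192

33.8979 %


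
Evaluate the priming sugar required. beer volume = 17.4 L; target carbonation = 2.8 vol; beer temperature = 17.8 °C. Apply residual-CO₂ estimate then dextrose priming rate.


residual = 14.695·(0.01821 + 0.09011·e^(−0.04·T));  sugar = (target − residual)·4.0·V
residual = 14.695·(0.01821 + 0.09011·e^(−0.04·17.8)) = 0.9173
sugar = (2.8 − 0.9173)·4.0·17.4

131.0349 g


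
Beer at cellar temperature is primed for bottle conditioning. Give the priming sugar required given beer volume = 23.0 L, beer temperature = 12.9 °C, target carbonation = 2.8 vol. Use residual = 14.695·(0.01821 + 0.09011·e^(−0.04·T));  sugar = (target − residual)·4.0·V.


residual = 14.695·(0.01821 + 0.09011·e^(−0.04·12.9)) = 1.0580
sugar = (2.8 − 1.0580)·4.0·23.0

160.2644 g


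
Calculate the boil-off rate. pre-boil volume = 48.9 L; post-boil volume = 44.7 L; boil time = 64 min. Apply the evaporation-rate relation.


rate = (V_pre − V_post) / (t_min/60)
rate = (48.9 − 44.7) / (64/60)

3.9375 L/hr


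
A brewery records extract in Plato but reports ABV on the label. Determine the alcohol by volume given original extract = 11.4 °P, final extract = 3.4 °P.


SG = 259/(259 − P);  ABV = (OG − FG)·131.25
OG = 259/(259 − 11.4) = 1.0460
FG = 259/(259 − 3.4) = 1.0133
ABV = (1.0460 − 1.0133)·131.25

4.2971 % ABV


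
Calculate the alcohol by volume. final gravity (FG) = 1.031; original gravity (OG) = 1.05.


ABV = (OG − FG) · 131.25
ABV = (1.05 − 1.031) · 131.25

2.4938 % ABV


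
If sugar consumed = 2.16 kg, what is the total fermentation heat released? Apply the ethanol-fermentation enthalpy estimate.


Q = m_sugar · 590 kJ/kg
Q = 2.16 · 590

1274.4000 kJ


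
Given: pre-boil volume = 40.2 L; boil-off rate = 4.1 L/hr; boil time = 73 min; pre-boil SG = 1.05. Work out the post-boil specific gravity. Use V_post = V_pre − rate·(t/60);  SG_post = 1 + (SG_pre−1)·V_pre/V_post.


V_post = 40.2 − 4.1·(73/60) = 35.2117
SG_post = 1 + (1.05 − 1)·40.2/35.2117

1.0571


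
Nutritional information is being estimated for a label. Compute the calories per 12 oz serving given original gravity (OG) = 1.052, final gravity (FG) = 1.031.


ABW = (OG−FG)·131.25·0.79/FG;  °P = 259 − 259/SG (for OG→OE and FG→AE);  RE = 0.1808·OE + 0.8192·AE;  Cal = (6.9·ABW + 4·(RE−0.1))·FG·3.55
ABW = (1.052 − 1.031)·131.25·0.79/1.031 = 2.1120
OE = 259 − 259/1.052 = 12.8023 °P
AE = 259 − 259/1.031 = 7.7876 °P
RE = 0.1808·12.8023 + 0.8192·7.7876 = 8.6942 °P
Cal = (6.9·2.1120 + 4·(8.6942−0.1))·1.031·3.55

179.1578 kcal


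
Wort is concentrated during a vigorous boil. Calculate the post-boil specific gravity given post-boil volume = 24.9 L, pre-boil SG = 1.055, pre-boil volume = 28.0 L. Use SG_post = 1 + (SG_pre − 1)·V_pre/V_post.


pts_pre = (1.055 − 1)·1000 = 55.0000
pts_post = 55.0000·28.0/24.9 = 61.8474
SG_post = 1 + 61.8474/1000

1.0618


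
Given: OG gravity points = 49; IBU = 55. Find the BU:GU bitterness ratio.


BU:GU = IBU / OG_points
BU:GU = 55 / 49

1.1224


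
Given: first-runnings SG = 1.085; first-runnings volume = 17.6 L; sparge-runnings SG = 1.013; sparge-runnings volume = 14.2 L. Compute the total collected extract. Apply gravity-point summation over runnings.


total = Σ (SG_i − 1)·1000·V_i
first = (1.085 − 1)·1000·17.6 = 1496.0000
sparge = (1.013 − 1)·1000·14.2 = 184.6000
total = 1496.0000 + 184.6000

1680.6000 gravity·L


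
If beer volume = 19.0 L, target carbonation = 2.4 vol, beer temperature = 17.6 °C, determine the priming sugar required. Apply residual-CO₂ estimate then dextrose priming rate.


residual = 14.695·(0.01821 + 0.09011·e^(−0.04·T));  sugar = (target − residual)·4.0·V
residual = 14.695·(0.01821 + 0.09011·e^(−0.04·17.6)) = 0.9225
sugar = (2.4 − 0.9225)·4.0·19.0

112.2875 g


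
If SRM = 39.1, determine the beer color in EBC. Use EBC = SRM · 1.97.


EBC = 39.1 · 1.97

77.0270 EBC


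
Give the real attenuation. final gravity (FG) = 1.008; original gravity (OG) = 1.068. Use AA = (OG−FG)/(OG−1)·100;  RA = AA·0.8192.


AA = (1.068 − 1.008)/(1.068 − 1)·100 = 88.2353
RA = 88.2353·0.8192

72.2824 %


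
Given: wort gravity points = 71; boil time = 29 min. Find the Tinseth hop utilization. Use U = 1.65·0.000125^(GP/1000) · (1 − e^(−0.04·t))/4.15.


bigness = 1.65·0.000125^(71/1000) = 0.8717
boil_factor = (1 − e^(−0.04·29))/4.15 = 0.1654
U = 0.8717 · 0.1654

0.1442


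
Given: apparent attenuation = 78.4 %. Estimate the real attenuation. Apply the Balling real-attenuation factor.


RA = AA · 0.8192
RA = 78.4 · 0.8192

64.2253 %


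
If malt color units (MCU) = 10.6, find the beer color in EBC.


SRM = 1.4922·MCU^0.6859;  EBC = SRM·1.97
SRM = 1.4922·10.6^0.6859 = 7.5350
EBC = 7.5350·1.97

14.8440 EBC


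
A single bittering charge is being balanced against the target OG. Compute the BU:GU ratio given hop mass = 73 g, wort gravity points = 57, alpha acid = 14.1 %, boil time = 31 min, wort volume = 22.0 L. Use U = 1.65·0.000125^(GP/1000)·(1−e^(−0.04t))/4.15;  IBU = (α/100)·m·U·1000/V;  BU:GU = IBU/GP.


U = 1.65·0.000125^(57/1000)·(1−e^(−0.04·31))/4.15 = 0.1693
IBU = (14.1/100)·73·0.1693·1000/22.0 = 79.1979
BU:GU = 79.1979/57

1.3894


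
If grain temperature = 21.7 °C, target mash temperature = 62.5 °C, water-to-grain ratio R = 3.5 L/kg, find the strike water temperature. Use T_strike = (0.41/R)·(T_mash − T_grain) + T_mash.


T_strike = (0.41/3.5)·(62.5 − 21.7) + 62.5

67.2794 °C


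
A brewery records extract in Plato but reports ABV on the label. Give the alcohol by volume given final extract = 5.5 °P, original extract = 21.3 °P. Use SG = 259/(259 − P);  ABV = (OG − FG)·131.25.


OG = 259/(259 − 21.3) = 1.0896
FG = 259/(259 − 5.5) = 1.0217
ABV = (1.0896 − 1.0217)·131.25

8.9135 % ABV


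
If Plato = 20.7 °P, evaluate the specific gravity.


SG = 259/(259 − P)
SG = 259/(259 − 20.7)

1.0869


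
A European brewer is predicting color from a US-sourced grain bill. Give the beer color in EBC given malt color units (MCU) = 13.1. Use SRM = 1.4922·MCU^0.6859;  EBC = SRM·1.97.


SRM = 1.4922·13.1^0.6859 = 8.7129
EBC = 8.7129·1.97

17.1644 EBC


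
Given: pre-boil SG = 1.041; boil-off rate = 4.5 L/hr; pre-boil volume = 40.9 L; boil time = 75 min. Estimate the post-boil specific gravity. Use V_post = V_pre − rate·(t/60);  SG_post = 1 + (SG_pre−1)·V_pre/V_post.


V_post = 40.9 − 4.5·(75/60) = 35.2750
SG_post = 1 + (1.041 − 1)·40.9/35.2750

1.0475


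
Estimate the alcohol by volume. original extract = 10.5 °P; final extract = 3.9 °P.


SG = 259/(259 − P);  ABV = (OG − FG)·131.25
OG = 259/(259 − 10.5) = 1.0423
FG = 259/(259 − 3.9) = 1.0153
ABV = (1.0423 − 1.0153)·131.25

3.5392 % ABV


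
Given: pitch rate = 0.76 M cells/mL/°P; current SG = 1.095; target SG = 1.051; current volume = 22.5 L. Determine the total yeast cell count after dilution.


V_w = V·((SG_c−1)/(SG_t−1)−1);  °P = 259 − 259/SG_t;  cells = rate·(V+V_w)·°P
V_w = 22.5·((1.095−1)/(1.051−1)−1) = 19.4118
V_final = 22.5 + 19.4118 = 41.9118
°P = 259 − 259/1.051 = 12.5680
cells = 0.76·41.9118·12.5680

400.3287 billion cells


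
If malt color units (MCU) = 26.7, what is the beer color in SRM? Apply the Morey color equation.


SRM = 1.4922 · MCU^0.6859
SRM = 1.4922 · 26.7^0.6859

14.1994 SRM


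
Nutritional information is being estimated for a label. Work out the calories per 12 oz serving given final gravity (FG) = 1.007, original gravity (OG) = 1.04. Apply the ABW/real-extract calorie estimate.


ABW = (OG−FG)·131.25·0.79/FG;  °P = 259 − 259/SG (for OG→OE and FG→AE);  RE = 0.1808·OE + 0.8192·AE;  Cal = (6.9·ABW + 4·(RE−0.1))·FG·3.55
ABW = (1.04 − 1.007)·131.25·0.79/1.007 = 3.3979
OE = 259 − 259/1.04 = 9.9615 °P
AE = 259 − 259/1.007 = 1.8004 °P
RE = 0.1808·9.9615 + 0.8192·1.8004 = 3.2759 °P
Cal = (6.9·3.3979 + 4·(3.2759−0.1))·1.007·3.55

129.2282 kcal


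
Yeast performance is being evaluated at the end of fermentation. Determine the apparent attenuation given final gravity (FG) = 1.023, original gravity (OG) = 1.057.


AA = (OG − FG)/(OG − 1) · 100
AA = (1.057 − 1.023)/(1.057 − 1) · 100

59.6491 %


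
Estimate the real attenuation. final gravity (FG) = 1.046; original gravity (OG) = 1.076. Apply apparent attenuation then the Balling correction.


AA = (OG−FG)/(OG−1)·100;  RA = AA·0.8192
AA = (1.076 − 1.046)/(1.076 − 1)·100 = 39.4737
RA = 39.4737·0.8192

32.3368 %


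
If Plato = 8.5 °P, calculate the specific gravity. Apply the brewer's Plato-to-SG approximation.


SG = 259/(259 − P)
SG = 259/(259 − 8.5)

1.0339


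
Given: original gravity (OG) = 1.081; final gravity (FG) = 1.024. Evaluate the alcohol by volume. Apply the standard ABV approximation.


ABV = (OG − FG) · 131.25
ABV = (1.081 − 1.024) · 131.25

7.4812 % ABV


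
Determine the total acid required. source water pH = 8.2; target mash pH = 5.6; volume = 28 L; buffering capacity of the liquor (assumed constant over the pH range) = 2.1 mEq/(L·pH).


acid = buffering capacity · (pH_source − pH_target) · V
acid = 2.1 · (8.2 − 5.6) · 28

152.8800 mEq


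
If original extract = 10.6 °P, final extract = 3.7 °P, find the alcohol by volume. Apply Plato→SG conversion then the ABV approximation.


SG = 259/(259 − P);  ABV = (OG − FG)·131.25
OG = 259/(259 − 10.6) = 1.0427
FG = 259/(259 − 3.7) = 1.0145
ABV = (1.0427 − 1.0145)·131.25

3.6987 % ABV


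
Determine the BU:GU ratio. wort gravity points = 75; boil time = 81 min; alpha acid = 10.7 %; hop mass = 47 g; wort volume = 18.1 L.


U = 1.65·0.000125^(GP/1000)·(1−e^(−0.04t))/4.15;  IBU = (α/100)·m·U·1000/V;  BU:GU = IBU/GP
U = 1.65·0.000125^(75/1000)·(1−e^(−0.04·81))/4.15 = 0.1947
IBU = (10.7/100)·47·0.1947·1000/18.1 = 54.0949
BU:GU = 54.0949/75

0.7213


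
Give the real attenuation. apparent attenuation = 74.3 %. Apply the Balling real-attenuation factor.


RA = AA · 0.8192
RA = 74.3 · 0.8192

60.8666 %


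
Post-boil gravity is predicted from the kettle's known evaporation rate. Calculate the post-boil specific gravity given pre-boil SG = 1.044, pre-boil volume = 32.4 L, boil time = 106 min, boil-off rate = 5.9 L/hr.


V_post = V_pre − rate·(t/60);  SG_post = 1 + (SG_pre−1)·V_pre/V_post
V_post = 32.4 − 5.9·(106/60) = 21.9767
SG_post = 1 + (1.044 − 1)·32.4/21.9767

1.0649


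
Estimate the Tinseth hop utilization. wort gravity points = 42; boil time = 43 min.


U = 1.65·0.000125^(GP/1000) · (1 − e^(−0.04·t))/4.15
bigness = 1.65·0.000125^(42/1000) = 1.1312
boil_factor = (1 − e^(−0.04·43))/4.15 = 0.1978
U = 1.1312 · 0.1978

0.2238


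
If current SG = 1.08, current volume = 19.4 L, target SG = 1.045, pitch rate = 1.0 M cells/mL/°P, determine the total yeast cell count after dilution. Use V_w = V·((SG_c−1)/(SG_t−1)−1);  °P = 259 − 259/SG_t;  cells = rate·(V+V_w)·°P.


V_w = 19.4·((1.08−1)/(1.045−1)−1) = 15.0889
V_final = 19.4 + 15.0889 = 34.4889
°P = 259 − 259/1.045 = 11.1531
cells = 1.0·34.4889·11.1531

384.6584 billion cells


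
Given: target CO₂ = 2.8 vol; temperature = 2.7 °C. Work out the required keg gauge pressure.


psi = vols/(0.01821 + 0.09011·e^(−0.04·T)) − 14.695
psi = 2.8/(0.01821 + 0.09011·e^(−0.04·2.7)) − 14.695

13.5607 psi


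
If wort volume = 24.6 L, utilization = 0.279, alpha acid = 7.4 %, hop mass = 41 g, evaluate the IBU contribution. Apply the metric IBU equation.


IBU = (α/100)·mass·U·1000 / V
IBU = (7.4/100)·41·0.279·1000 / 24.6

34.4100 IBU


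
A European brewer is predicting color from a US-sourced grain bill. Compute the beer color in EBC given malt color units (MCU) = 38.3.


SRM = 1.4922·MCU^0.6859;  EBC = SRM·1.97
SRM = 1.4922·38.3^0.6859 = 18.1862
EBC = 18.1862·1.97

35.8269 EBC


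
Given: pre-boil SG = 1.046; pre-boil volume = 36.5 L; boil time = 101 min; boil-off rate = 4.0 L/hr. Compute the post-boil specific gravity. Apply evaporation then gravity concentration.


V_post = V_pre − rate·(t/60);  SG_post = 1 + (SG_pre−1)·V_pre/V_post
V_post = 36.5 − 4.0·(101/60) = 29.7667
SG_post = 1 + (1.046 − 1)·36.5/29.7667

1.0564
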